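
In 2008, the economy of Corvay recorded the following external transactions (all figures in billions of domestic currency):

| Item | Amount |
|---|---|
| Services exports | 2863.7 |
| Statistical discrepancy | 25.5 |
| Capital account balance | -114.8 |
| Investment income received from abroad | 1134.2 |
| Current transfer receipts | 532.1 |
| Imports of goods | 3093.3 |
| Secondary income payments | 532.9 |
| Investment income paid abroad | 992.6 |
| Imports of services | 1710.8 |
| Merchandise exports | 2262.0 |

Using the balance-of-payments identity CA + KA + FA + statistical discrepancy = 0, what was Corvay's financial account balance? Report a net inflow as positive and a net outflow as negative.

-373.1

Goods balance = 2262.0 - 3093.3 = -831.3
Services balance = 2863.7 - 1710.8 = 1152.9
Trade balance (goods + services) = -831.3 + 1152.9 = 321.6
Net primary income = 1134.2 - 992.6 = 141.6
Net secondary income = 532.1 - 532.9 = -0.8
Current account = 321.6 + 141.6 + (-0.8) = 462.4
Financial account = -(462.4 + (-114.8) + 25.5) = -373.1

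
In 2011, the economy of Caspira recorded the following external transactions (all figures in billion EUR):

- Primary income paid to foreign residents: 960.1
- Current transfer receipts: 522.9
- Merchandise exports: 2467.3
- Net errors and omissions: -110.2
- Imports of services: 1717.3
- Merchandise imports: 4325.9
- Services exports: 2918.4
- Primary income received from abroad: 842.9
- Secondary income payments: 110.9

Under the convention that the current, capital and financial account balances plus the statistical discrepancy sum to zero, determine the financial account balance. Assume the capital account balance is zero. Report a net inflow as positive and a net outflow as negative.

472.9

Goods balance = 2467.3 - 4325.9 = -1858.6
Services balance = 2918.4 - 1717.3 = 1201.1
Trade balance (goods + services) = -1858.6 + 1201.1 = -657.5
Net primary income = 842.9 - 960.1 = -117.2
Net secondary income = 522.9 - 110.9 = 412.0
Current account = -657.5 + (-117.2) + 412.0 = -362.7
Financial account = -(-362.7 + (-110.2)) = 472.9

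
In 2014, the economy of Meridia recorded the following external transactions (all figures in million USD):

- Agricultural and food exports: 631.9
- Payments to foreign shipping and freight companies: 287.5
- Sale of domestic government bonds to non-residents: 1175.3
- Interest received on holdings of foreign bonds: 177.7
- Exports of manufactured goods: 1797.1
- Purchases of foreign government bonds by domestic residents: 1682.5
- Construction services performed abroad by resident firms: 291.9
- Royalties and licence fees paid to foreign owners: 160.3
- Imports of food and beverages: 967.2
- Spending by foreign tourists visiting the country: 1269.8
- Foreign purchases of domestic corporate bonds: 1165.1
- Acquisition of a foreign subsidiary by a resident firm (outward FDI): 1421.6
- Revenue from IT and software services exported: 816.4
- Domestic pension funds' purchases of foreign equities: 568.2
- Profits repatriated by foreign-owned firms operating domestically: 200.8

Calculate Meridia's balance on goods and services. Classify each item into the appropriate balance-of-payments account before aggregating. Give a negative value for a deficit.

Goods: 631.9 + 1797.1 - 967.2 = 1461.8
Services: -287.5 + 1269.8 + 816.4 - 160.3 + 291.9 = 1930.3
Trade balance = 1461.8 + 1930.3 = 3392.1
(Excluded from the trade balance — financial account: sale of domestic government bonds to non-residents 1175.3, purchases of foreign government bonds by domestic residents 1682.5, foreign purchases of domestic corporate bonds 1165.1, acquisition of a foreign subsidiary by a resident firm (outward FDI) 1421.6, domestic pension funds' purchases of foreign equities 568.2; primary income: interest received on holdings of foreign bonds 177.7, profits repatriated by foreign-owned firms operating domestically 200.8.)

3392.1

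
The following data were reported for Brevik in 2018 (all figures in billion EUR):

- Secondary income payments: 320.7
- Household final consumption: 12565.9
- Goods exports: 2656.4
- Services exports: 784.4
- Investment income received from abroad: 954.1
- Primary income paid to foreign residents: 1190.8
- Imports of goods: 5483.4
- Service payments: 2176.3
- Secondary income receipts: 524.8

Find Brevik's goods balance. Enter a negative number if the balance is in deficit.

-2827.0

Goods balance = 2656.4 - 5483.4 = -2827.0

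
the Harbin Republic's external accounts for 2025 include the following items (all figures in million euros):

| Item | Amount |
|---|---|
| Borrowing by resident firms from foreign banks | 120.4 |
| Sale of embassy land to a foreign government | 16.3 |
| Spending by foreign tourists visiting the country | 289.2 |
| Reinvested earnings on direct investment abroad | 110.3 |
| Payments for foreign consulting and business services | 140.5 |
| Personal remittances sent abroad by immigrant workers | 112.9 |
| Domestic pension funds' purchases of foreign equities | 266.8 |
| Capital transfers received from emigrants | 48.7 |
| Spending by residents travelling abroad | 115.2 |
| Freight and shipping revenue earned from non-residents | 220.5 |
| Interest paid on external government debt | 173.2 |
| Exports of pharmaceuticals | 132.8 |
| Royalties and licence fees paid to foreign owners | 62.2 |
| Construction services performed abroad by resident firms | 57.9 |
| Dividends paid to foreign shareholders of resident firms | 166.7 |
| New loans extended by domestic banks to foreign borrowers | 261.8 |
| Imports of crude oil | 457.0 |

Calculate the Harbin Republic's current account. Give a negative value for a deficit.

-417.0

Goods: -457.0 + 132.8 = -324.2
Services: -140.5 + 57.9 - 62.2 + 220.5 + 289.2 - 115.2 = 249.7
Primary income: -173.2 - 166.7 + 110.3 = -229.6
Secondary income: -112.9
Current account = (-324.2) + 249.7 + (-229.6) + (-112.9) = -417.0
(Excluded from the current account — financial account: borrowing by resident firms from foreign banks 120.4, domestic pension funds' purchases of foreign equities 266.8, new loans extended by domestic banks to foreign borrowers 261.8; capital account: sale of embassy land to a foreign government 16.3, capital transfers received from emigrants 48.7.)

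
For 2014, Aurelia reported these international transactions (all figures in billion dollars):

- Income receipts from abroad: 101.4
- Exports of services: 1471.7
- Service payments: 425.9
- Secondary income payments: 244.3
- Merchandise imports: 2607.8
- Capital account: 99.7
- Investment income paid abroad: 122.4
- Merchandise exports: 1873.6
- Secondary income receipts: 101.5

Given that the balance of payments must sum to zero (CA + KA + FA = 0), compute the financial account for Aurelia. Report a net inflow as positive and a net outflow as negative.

-247.5

Goods balance = 1873.6 - 2607.8 = -734.2
Services balance = 1471.7 - 425.9 = 1045.8
Trade balance (goods + services) = -734.2 + 1045.8 = 311.6
Net primary income = 101.4 - 122.4 = -21.0
Net secondary income = 101.5 - 244.3 = -142.8
Current account = 311.6 + (-21.0) + (-142.8) = 147.8
Financial account = -(147.8 + 99.7) = -247.5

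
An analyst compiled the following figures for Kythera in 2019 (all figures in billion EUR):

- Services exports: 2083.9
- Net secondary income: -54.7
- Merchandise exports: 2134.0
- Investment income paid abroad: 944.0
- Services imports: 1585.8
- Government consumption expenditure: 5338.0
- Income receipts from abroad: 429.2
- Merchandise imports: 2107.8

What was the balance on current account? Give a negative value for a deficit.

-45.2

Goods balance = 2134.0 - 2107.8 = 26.2
Services balance = 2083.9 - 1585.8 = 498.1
Trade balance (goods + services) = 26.2 + 498.1 = 524.3
Net primary income = 429.2 - 944.0 = -514.8
Net secondary income = -54.7
Current account = 524.3 + (-514.8) + (-54.7) = -45.2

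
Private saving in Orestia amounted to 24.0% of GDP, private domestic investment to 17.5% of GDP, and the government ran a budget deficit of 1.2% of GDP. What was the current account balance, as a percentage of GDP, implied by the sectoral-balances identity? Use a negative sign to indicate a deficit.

By the sectoral-balances identity, CA = (S_private - I) + (T - G).
Private balance = 24.0 - 17.5 = 6.5
Government balance (T - G) = -1.2
CA = 6.5 + (-1.2) = 5.3

5.3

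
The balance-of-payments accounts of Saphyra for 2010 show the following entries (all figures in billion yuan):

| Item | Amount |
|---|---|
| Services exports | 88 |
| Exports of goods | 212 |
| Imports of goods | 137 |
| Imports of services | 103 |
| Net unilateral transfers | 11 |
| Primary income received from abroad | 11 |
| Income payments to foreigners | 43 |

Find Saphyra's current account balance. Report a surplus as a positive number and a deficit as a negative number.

39

Goods balance = 212 - 137 = 75
Services balance = 88 - 103 = -15
Trade balance (goods + services) = 75 + (-15) = 60
Net primary income = 11 - 43 = -32
Net secondary income = 11
Current account = 60 + (-32) + 11 = 39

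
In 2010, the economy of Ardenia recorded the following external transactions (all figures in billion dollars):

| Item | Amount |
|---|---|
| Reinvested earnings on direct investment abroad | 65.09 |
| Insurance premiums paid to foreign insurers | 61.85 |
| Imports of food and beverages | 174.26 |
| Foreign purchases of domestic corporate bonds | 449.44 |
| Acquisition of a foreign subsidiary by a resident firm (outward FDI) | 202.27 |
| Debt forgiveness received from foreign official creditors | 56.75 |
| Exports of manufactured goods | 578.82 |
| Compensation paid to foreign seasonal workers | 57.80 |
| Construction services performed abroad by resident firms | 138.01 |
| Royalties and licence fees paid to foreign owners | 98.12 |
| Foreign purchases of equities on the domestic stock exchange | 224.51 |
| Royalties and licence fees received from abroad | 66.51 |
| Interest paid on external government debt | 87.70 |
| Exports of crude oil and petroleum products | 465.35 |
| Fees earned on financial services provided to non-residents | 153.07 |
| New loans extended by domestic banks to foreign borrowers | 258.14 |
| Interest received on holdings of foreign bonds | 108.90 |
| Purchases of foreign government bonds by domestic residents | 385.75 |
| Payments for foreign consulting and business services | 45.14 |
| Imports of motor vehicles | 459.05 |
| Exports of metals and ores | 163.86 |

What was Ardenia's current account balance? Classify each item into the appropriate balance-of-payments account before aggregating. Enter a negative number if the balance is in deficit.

Goods: 163.86 - 174.26 - 459.05 + 578.82 + 465.35 = 574.72
Services: 153.07 + 66.51 - 45.14 + 138.01 - 98.12 - 61.85 = 152.48
Primary income: 108.90 - 57.80 - 87.70 + 65.09 = 28.49
Current account = 574.72 + 152.48 + 28.49 = 755.69
(Excluded from the current account — financial account: foreign purchases of domestic corporate bonds 449.44, acquisition of a foreign subsidiary by a resident firm (outward FDI) 202.27, foreign purchases of equities on the domestic stock exchange 224.51, new loans extended by domestic banks to foreign borrowers 258.14, purchases of foreign government bonds by domestic residents 385.75; capital account: debt forgiveness received from foreign official creditors 56.75.)

755.69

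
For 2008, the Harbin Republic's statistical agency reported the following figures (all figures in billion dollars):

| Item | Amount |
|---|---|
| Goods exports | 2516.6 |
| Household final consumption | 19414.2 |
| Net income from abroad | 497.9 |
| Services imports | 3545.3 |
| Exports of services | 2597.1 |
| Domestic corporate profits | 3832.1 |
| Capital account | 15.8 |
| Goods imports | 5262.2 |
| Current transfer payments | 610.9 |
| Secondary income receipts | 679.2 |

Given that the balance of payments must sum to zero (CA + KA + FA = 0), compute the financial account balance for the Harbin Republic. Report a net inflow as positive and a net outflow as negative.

Goods balance = 2516.6 - 5262.2 = -2745.6
Services balance = 2597.1 - 3545.3 = -948.2
Trade balance (goods + services) = -2745.6 + (-948.2) = -3693.8
Net primary income = 497.9
Net secondary income = 679.2 - 610.9 = 68.3
Current account = -3693.8 + 497.9 + 68.3 = -3127.6
Financial account = -(-3127.6 + 15.8) = 3111.8

3111.8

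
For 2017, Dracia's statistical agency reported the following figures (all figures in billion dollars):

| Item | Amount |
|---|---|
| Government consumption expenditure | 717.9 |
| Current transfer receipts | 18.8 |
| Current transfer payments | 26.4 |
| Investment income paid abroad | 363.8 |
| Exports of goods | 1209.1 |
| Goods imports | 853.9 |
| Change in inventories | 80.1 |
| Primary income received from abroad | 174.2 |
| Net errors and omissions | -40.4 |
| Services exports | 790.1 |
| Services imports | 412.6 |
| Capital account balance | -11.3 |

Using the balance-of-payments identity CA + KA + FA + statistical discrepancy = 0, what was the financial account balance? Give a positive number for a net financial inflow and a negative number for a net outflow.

Goods balance = 1209.1 - 853.9 = 355.2
Services balance = 790.1 - 412.6 = 377.5
Trade balance (goods + services) = 355.2 + 377.5 = 732.7
Net primary income = 174.2 - 363.8 = -189.6
Net secondary income = 18.8 - 26.4 = -7.6
Current account = 732.7 + (-189.6) + (-7.6) = 535.5
Financial account = -(535.5 + (-11.3) + (-40.4)) = -483.8

-483.8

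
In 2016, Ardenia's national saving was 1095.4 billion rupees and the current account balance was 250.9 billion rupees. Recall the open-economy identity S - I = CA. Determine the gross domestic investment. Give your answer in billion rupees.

S - I = CA (net lending to the rest of the world).
I = S - CA = 1095.4 - 250.9 = 844.5

844.5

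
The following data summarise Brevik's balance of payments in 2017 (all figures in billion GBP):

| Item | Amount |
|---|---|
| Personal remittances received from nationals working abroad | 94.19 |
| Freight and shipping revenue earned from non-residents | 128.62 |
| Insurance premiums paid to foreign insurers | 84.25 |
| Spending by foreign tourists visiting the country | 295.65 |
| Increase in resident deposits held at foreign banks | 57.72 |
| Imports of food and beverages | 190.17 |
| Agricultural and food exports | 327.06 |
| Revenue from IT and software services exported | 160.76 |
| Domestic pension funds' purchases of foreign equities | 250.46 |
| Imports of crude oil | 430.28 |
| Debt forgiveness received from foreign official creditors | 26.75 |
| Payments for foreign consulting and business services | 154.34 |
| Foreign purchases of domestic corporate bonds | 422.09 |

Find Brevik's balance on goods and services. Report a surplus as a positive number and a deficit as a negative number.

53.05

Goods: -190.17 - 430.28 + 327.06 = -293.39
Services: 160.76 + 295.65 + 128.62 - 154.34 - 84.25 = 346.44
Trade balance = -293.39 + 346.44 = 53.05
(Excluded from the trade balance — secondary income: personal remittances received from nationals working abroad 94.19; financial account: increase in resident deposits held at foreign banks 57.72, domestic pension funds' purchases of foreign equities 250.46, foreign purchases of domestic corporate bonds 422.09; capital account: debt forgiveness received from foreign official creditors 26.75.)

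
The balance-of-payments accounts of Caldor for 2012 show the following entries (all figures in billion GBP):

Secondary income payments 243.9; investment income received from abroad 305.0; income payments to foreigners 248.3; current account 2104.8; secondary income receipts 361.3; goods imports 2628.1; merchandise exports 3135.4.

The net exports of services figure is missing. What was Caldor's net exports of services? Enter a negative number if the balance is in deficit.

1423.4

Current account = goods balance + services balance + net primary income + net secondary income
Sum of the known components = 681.4
Net exports of services = CA - (known components) = 2104.8 - 681.4 = 1423.4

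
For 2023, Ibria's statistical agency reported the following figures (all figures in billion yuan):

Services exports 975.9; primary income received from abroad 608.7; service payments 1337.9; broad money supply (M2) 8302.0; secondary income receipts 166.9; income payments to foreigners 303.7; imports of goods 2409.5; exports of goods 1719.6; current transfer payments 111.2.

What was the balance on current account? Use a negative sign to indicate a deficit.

-691.2

Goods balance = 1719.6 - 2409.5 = -689.9
Services balance = 975.9 - 1337.9 = -362.0
Trade balance (goods + services) = -689.9 + (-362.0) = -1051.9
Net primary income = 608.7 - 303.7 = 305.0
Net secondary income = 166.9 - 111.2 = 55.7
Current account = -1051.9 + 305.0 + 55.7 = -691.2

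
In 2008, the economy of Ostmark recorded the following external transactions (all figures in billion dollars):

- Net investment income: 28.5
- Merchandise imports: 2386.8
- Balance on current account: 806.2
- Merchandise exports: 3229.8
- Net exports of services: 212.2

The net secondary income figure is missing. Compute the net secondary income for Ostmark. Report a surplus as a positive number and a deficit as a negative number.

-277.5

Current account = goods balance + services balance + net primary income + net secondary income
Sum of the known components = 1083.7
Net secondary income = CA - (known components) = 806.2 - 1083.7 = -277.5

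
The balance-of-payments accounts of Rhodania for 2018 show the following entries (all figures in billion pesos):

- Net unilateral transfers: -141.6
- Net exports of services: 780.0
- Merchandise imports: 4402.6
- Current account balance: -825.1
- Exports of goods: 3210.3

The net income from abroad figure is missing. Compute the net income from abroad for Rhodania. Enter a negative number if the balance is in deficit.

Current account = goods balance + services balance + net primary income + net secondary income
Sum of the known components = -553.9
Net income from abroad = CA - (known components) = -825.1 - (-553.9) = -271.2

-271.2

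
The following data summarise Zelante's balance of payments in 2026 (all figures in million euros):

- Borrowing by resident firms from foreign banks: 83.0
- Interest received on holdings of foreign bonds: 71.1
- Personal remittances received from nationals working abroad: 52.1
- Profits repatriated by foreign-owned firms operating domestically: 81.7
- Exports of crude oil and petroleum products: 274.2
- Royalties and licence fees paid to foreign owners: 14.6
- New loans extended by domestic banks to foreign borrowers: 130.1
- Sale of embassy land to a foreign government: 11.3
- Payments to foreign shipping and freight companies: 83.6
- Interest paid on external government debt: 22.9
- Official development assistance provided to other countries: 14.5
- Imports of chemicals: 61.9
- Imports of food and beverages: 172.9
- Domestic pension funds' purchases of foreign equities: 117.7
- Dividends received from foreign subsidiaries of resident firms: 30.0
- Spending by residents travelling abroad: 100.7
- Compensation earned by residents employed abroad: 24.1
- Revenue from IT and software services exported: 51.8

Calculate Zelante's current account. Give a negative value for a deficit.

-49.5

Goods: -172.9 - 61.9 + 274.2 = 39.4
Services: -100.7 - 14.6 - 83.6 + 51.8 = -147.1
Primary income: -22.9 + 71.1 + 24.1 - 81.7 + 30.0 = 20.6
Secondary income: -14.5 + 52.1 = 37.6
Current account = 39.4 + (-147.1) + 20.6 + 37.6 = -49.5
(Excluded from the current account — financial account: borrowing by resident firms from foreign banks 83.0, new loans extended by domestic banks to foreign borrowers 130.1, domestic pension funds' purchases of foreign equities 117.7; capital account: sale of embassy land to a foreign government 11.3.)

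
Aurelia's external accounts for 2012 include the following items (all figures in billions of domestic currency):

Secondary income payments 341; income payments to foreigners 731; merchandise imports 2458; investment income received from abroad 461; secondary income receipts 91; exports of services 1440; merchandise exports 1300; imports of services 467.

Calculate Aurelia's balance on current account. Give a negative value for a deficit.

Goods balance = 1300 - 2458 = -1158
Services balance = 1440 - 467 = 973
Trade balance (goods + services) = -1158 + 973 = -185
Net primary income = 461 - 731 = -270
Net secondary income = 91 - 341 = -250
Current account = -185 + (-270) + (-250) = -705

-705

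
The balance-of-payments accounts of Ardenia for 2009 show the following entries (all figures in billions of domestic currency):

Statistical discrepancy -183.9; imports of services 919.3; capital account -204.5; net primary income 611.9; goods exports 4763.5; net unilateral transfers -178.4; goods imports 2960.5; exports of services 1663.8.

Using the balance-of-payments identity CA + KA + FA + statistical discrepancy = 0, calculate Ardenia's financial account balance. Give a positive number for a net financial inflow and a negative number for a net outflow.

Goods balance = 4763.5 - 2960.5 = 1803.0
Services balance = 1663.8 - 919.3 = 744.5
Trade balance (goods + services) = 1803.0 + 744.5 = 2547.5
Net primary income = 611.9
Net secondary income = -178.4
Current account = 2547.5 + 611.9 + (-178.4) = 2981.0
Financial account = -(2981.0 + (-204.5) + (-183.9)) = -2592.6

-2592.6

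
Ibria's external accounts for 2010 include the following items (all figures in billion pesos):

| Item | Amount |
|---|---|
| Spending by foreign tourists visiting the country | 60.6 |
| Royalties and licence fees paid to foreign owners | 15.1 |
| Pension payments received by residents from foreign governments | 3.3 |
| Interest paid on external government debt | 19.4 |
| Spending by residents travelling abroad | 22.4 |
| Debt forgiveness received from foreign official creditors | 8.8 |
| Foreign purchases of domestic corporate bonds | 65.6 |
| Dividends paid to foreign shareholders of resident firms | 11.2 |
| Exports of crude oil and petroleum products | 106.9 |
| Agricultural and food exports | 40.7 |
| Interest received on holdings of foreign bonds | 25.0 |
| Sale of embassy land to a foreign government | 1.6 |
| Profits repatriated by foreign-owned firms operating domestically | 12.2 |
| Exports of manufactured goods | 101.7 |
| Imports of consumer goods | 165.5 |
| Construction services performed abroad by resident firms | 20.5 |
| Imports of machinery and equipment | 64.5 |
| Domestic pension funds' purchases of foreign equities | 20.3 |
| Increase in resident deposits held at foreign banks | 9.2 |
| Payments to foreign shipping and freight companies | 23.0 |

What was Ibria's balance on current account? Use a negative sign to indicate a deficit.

Goods: -64.5 + 40.7 + 101.7 - 165.5 + 106.9 = 19.3
Services: 60.6 - 23.0 + 20.5 - 22.4 - 15.1 = 20.6
Primary income: -11.2 + 25.0 - 19.4 - 12.2 = -17.8
Secondary income: 3.3
Current account = 19.3 + 20.6 + (-17.8) + 3.3 = 25.4
(Excluded from the current account — capital account: debt forgiveness received from foreign official creditors 8.8, sale of embassy land to a foreign government 1.6; financial account: foreign purchases of domestic corporate bonds 65.6, domestic pension funds' purchases of foreign equities 20.3, increase in resident deposits held at foreign banks 9.2.)

25.4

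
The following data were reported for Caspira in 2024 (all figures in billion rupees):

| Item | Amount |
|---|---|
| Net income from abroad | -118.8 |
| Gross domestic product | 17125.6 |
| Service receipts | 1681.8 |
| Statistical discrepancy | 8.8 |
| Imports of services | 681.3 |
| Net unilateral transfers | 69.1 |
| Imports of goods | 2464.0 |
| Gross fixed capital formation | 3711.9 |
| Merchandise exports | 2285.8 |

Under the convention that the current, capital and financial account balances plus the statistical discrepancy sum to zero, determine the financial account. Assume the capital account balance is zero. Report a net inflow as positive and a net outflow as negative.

Goods balance = 2285.8 - 2464.0 = -178.2
Services balance = 1681.8 - 681.3 = 1000.5
Trade balance (goods + services) = -178.2 + 1000.5 = 822.3
Net primary income = -118.8
Net secondary income = 69.1
Current account = 822.3 + (-118.8) + 69.1 = 772.6
Financial account = -(772.6 + 8.8) = -781.4

-781.4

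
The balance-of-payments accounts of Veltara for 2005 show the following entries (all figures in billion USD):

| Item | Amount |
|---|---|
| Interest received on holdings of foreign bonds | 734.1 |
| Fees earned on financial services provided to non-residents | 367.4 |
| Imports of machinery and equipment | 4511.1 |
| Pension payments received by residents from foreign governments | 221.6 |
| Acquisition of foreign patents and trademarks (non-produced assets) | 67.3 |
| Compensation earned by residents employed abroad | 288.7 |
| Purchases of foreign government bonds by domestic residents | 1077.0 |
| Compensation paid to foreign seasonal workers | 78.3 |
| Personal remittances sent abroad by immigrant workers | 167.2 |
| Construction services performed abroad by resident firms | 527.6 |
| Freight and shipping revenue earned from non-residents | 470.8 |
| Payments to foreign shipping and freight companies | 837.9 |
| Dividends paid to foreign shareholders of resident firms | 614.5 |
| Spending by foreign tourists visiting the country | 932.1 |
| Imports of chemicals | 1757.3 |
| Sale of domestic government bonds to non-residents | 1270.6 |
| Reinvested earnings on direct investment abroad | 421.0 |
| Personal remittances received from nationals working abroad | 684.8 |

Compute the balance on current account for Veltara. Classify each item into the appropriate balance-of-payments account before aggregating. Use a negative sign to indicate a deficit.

Goods: -1757.3 - 4511.1 = -6268.4
Services: 470.8 + 527.6 - 837.9 + 932.1 + 367.4 = 1460.0
Primary income: 288.7 - 614.5 + 734.1 + 421.0 - 78.3 = 751.0
Secondary income: 684.8 - 167.2 + 221.6 = 739.2
Current account = (-6268.4) + 1460.0 + 751.0 + 739.2 = -3318.2
(Excluded from the current account — capital account: acquisition of foreign patents and trademarks (non-produced assets) 67.3; financial account: purchases of foreign government bonds by domestic residents 1077.0, sale of domestic government bonds to non-residents 1270.6.)

-3318.2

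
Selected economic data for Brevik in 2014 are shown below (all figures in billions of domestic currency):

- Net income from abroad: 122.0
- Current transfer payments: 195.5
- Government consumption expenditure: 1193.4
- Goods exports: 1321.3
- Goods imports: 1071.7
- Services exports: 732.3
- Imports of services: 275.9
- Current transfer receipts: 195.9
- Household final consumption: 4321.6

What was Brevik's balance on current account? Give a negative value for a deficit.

Goods balance = 1321.3 - 1071.7 = 249.6
Services balance = 732.3 - 275.9 = 456.4
Trade balance (goods + services) = 249.6 + 456.4 = 706.0
Net primary income = 122.0
Net secondary income = 195.9 - 195.5 = 0.4
Current account = 706.0 + 122.0 + 0.4 = 828.4

828.4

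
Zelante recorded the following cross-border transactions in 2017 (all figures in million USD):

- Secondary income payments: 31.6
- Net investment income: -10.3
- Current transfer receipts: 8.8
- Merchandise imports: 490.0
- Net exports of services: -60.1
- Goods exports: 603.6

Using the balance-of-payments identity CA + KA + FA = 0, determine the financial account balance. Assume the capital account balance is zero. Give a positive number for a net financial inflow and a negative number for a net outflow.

-20.4

Goods balance = 603.6 - 490.0 = 113.6
Services balance = -60.1
Trade balance (goods + services) = 113.6 + (-60.1) = 53.5
Net primary income = -10.3
Net secondary income = 8.8 - 31.6 = -22.8
Current account = 53.5 + (-10.3) + (-22.8) = 20.4
Financial account = -(20.4) = -20.4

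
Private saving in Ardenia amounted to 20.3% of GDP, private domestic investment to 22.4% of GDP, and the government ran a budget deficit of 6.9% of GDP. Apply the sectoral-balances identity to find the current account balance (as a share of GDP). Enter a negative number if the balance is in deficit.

By the sectoral-balances identity, CA = (S_private - I) + (T - G).
Private balance = 20.3 - 22.4 = -2.1
Government balance (T - G) = -6.9
CA = -2.1 + (-6.9) = -9.0

-9.0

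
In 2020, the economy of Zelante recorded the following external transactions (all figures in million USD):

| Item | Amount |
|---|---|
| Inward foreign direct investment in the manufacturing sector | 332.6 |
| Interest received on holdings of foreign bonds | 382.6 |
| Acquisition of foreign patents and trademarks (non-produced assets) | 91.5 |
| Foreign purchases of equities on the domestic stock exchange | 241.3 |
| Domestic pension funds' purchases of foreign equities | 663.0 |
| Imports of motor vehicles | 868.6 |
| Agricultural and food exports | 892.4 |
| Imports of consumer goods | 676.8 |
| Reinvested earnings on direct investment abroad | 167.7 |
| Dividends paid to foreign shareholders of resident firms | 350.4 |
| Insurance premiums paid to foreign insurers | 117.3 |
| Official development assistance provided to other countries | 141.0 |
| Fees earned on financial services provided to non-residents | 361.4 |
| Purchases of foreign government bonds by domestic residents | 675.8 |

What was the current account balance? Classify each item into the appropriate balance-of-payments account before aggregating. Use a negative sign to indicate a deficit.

-350.0

Goods: -868.6 + 892.4 - 676.8 = -653.0
Services: -117.3 + 361.4 = 244.1
Primary income: -350.4 + 382.6 + 167.7 = 199.9
Secondary income: -141.0
Current account = (-653.0) + 244.1 + 199.9 + (-141.0) = -350.0
(Excluded from the current account — financial account: inward foreign direct investment in the manufacturing sector 332.6, foreign purchases of equities on the domestic stock exchange 241.3, domestic pension funds' purchases of foreign equities 663.0, purchases of foreign government bonds by domestic residents 675.8; capital account: acquisition of foreign patents and trademarks (non-produced assets) 91.5.)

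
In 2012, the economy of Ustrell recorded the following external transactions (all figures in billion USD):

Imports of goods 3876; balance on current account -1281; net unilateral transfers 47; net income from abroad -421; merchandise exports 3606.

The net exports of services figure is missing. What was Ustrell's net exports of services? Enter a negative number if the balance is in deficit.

-637

Current account = goods balance + services balance + net primary income + net secondary income
Sum of the known components = -644
Net exports of services = CA - (known components) = -1281 - (-644) = -637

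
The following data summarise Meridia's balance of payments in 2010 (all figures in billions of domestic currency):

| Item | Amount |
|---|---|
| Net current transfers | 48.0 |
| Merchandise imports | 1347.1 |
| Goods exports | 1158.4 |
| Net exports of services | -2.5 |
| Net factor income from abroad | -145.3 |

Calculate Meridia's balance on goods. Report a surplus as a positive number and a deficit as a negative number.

Goods balance = 1158.4 - 1347.1 = -188.7

-188.7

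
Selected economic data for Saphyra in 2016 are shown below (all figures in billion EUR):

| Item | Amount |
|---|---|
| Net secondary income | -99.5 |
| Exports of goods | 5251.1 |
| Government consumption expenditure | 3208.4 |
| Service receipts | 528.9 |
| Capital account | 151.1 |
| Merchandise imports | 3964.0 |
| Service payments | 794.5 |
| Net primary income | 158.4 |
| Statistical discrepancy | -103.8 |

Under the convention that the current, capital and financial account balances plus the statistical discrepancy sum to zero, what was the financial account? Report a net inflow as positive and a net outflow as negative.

-1127.7

Goods balance = 5251.1 - 3964.0 = 1287.1
Services balance = 528.9 - 794.5 = -265.6
Trade balance (goods + services) = 1287.1 + (-265.6) = 1021.5
Net primary income = 158.4
Net secondary income = -99.5
Current account = 1021.5 + 158.4 + (-99.5) = 1080.4
Financial account = -(1080.4 + 151.1 + (-103.8)) = -1127.7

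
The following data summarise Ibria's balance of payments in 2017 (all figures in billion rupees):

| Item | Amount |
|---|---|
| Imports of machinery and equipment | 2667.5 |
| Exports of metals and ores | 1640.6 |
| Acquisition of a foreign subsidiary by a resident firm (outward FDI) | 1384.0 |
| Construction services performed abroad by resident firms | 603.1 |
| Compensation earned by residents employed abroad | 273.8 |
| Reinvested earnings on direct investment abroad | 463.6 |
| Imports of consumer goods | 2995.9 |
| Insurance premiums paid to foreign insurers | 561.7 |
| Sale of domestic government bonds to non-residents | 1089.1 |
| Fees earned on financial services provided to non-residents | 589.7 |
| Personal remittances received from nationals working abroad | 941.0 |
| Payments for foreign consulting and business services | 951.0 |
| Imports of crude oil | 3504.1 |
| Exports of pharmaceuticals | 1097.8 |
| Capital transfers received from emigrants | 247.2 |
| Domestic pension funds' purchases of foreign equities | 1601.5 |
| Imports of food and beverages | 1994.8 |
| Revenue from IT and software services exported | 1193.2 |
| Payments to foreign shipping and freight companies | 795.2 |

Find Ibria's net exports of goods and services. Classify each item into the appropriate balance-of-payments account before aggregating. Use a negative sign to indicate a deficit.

-8345.8

Goods: -2667.5 - 2995.9 - 3504.1 + 1640.6 - 1994.8 + 1097.8 = -8423.9
Services: 603.1 + 589.7 + 1193.2 - 951.0 - 795.2 - 561.7 = 78.1
Trade balance = -8423.9 + 78.1 = -8345.8
(Excluded from the trade balance — financial account: acquisition of a foreign subsidiary by a resident firm (outward FDI) 1384.0, sale of domestic government bonds to non-residents 1089.1, domestic pension funds' purchases of foreign equities 1601.5; primary income: compensation earned by residents employed abroad 273.8, reinvested earnings on direct investment abroad 463.6; secondary income: personal remittances received from nationals working abroad 941.0; capital account: capital transfers received from emigrants 247.2.)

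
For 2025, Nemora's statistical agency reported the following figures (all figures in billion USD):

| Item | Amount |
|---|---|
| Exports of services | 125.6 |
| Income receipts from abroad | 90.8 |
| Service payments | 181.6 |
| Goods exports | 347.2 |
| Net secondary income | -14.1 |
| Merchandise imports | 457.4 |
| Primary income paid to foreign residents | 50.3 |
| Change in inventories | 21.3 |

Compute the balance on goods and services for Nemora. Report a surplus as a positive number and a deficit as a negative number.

-166.2

Goods balance = 347.2 - 457.4 = -110.2
Services balance = 125.6 - 181.6 = -56.0
Trade balance (goods + services) = -110.2 + (-56.0) = -166.2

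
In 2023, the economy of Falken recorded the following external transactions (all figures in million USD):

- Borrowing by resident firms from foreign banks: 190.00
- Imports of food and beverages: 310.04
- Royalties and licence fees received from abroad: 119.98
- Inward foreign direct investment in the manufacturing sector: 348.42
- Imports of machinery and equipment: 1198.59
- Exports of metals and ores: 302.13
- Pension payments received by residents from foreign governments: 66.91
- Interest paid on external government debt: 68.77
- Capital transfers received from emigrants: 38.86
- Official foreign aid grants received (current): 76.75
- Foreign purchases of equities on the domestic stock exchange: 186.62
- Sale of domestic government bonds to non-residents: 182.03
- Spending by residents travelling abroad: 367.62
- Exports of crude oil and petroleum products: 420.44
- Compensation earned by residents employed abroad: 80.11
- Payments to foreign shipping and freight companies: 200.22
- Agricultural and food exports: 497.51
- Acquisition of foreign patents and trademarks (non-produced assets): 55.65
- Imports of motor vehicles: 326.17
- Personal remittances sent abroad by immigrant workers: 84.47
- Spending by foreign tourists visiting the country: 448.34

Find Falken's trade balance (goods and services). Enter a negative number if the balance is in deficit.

-614.24

Goods: 302.13 + 420.44 - 1198.59 + 497.51 - 326.17 - 310.04 = -614.72
Services: 119.98 + 448.34 - 200.22 - 367.62 = 0.48
Trade balance = -614.72 + 0.48 = -614.24
(Excluded from the trade balance — financial account: borrowing by resident firms from foreign banks 190.00, inward foreign direct investment in the manufacturing sector 348.42, foreign purchases of equities on the domestic stock exchange 186.62, sale of domestic government bonds to non-residents 182.03; secondary income: pension payments received by residents from foreign governments 66.91, official foreign aid grants received (current) 76.75, personal remittances sent abroad by immigrant workers 84.47; primary income: interest paid on external government debt 68.77, compensation earned by residents employed abroad 80.11; capital account: capital transfers received from emigrants 38.86, acquisition of foreign patents and trademarks (non-produced assets) 55.65.)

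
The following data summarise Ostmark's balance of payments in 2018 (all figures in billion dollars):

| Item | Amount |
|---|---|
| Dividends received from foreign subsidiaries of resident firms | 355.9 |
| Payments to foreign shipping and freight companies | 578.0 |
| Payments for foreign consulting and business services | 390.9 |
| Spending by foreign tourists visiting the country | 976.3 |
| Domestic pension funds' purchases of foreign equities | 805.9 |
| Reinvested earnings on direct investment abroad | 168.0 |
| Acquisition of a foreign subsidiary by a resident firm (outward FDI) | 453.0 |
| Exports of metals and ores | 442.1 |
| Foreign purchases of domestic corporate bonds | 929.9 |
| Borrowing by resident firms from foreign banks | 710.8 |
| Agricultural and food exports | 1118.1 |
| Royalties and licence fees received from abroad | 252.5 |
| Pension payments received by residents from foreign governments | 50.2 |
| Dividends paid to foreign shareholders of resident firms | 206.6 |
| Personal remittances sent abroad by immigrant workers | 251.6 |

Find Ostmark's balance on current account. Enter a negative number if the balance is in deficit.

Goods: 1118.1 + 442.1 = 1560.2
Services: -578.0 + 252.5 + 976.3 - 390.9 = 259.9
Primary income: 168.0 - 206.6 + 355.9 = 317.3
Secondary income: -251.6 + 50.2 = -201.4
Current account = 1560.2 + 259.9 + 317.3 + (-201.4) = 1936.0
(Excluded from the current account — financial account: domestic pension funds' purchases of foreign equities 805.9, acquisition of a foreign subsidiary by a resident firm (outward FDI) 453.0, foreign purchases of domestic corporate bonds 929.9, borrowing by resident firms from foreign banks 710.8.)

1936.0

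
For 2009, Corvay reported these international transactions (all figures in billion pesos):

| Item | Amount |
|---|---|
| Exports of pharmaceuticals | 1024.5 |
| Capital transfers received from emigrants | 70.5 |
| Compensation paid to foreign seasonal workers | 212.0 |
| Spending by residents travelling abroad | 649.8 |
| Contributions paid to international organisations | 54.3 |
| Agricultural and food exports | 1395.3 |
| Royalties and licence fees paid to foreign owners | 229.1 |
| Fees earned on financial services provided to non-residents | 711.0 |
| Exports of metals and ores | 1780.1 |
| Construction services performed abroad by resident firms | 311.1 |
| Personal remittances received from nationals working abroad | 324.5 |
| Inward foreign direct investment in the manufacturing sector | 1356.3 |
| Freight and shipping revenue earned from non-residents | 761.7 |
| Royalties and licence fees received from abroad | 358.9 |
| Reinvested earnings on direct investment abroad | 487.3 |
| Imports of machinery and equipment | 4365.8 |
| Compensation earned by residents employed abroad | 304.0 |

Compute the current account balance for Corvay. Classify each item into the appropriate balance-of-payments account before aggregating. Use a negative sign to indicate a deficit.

Goods: 1780.1 - 4365.8 + 1395.3 + 1024.5 = -165.9
Services: 311.1 - 229.1 - 649.8 + 711.0 + 358.9 + 761.7 = 1263.8
Primary income: -212.0 + 487.3 + 304.0 = 579.3
Secondary income: -54.3 + 324.5 = 270.2
Current account = (-165.9) + 1263.8 + 579.3 + 270.2 = 1947.4
(Excluded from the current account — capital account: capital transfers received from emigrants 70.5; financial account: inward foreign direct investment in the manufacturing sector 1356.3.)

1947.4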